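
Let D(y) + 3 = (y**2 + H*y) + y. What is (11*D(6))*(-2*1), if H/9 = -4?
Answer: 3894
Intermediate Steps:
H = -36 (H = 9*(-4) = -36)
D(y) = -3 + y**2 - 35*y (D(y) = -3 + ((y**2 - 36*y) + y) = -3 + (y**2 - 35*y) = -3 + y**2 - 35*y)
(11*D(6))*(-2*1) = (11*(-3 + 6**2 - 35*6))*(-2*1) = (11*(-3 + 36 - 210))*(-2) = (11*(-177))*(-2) = -1947*(-2) = 3894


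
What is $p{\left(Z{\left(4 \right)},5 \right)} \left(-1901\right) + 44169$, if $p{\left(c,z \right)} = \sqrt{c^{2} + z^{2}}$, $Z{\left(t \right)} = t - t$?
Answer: $34664$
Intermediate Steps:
$Z{\left(t \right)} = 0$
$p{\left(Z{\left(4 \right)},5 \right)} \left(-1901\right) + 44169 = \sqrt{0^{2} + 5^{2}} \left(-1901\right) + 44169 = \sqrt{0 + 25} \left(-1901\right) + 44169 = \sqrt{25} \left(-1901\right) + 44169 = 5 \left(-1901\right) + 44169 = -9505 + 44169 = 34664$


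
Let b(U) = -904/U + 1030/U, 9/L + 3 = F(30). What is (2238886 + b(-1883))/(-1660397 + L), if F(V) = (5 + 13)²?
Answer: -16110463453/11947801511 ≈ -1.3484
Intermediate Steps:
F(V) = 324 (F(V) = 18² = 324)
L = 3/107 (L = 9/(-3 + 324) = 9/321 = 9*(1/321) = 3/107 ≈ 0.028037)
b(U) = 126/U
(2238886 + b(-1883))/(-1660397 + L) = (2238886 + 126/(-1883))/(-1660397 + 3/107) = (2238886 + 126*(-1/1883))/(-177662476/107) = (2238886 - 18/269)*(-107/177662476) = (602260316/269)*(-107/177662476) = -16110463453/11947801511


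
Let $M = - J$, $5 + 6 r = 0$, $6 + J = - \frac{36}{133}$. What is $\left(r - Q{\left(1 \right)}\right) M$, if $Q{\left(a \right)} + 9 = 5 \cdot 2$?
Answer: $- \frac{1529}{133} \approx -11.496$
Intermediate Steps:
$J = - \frac{834}{133}$ ($J = -6 - \frac{36}{133} = - \frac{834}{133} \approx -6.2707$)
$r = - \frac{5}{6}$ ($r = - \frac{5}{6} + \frac{1}{6} \cdot 0 = - \frac{5}{6} + 0 = - \frac{5}{6} \approx -0.83333$)
$Q{\left(a \right)} = 1$ ($Q{\left(a \right)} = -9 + 5 \cdot 2 = -9 + 10 = 1$)
$M = \frac{834}{133}$ ($M = \left(-1\right) \left(- \frac{834}{133}\right) = \frac{834}{133} \approx 6.2707$)
$\left(r - Q{\left(1 \right)}\right) M = \left(- \frac{5}{6} - 1\right) \frac{834}{133} = \left(- \frac{11}{6}\right) \frac{834}{133} = - \frac{1529}{133}$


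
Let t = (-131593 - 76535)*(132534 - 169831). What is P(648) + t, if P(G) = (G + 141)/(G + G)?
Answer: 3353421607175/432 ≈ 7.7626e+9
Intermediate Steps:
t = 7762550016 (t = -208128*(-37297) = 7762550016)
P(G) = (141 + G)/(2*G) (P(G) = (141 + G)/((2*G)) = (141 + G)*(1/(2*G)) = (141 + G)/(2*G))
P(648) + t = (½)*(141 + 648)/648 + 7762550016 = (½)*(1/648)*789 + 7762550016 = 263/432 + 7762550016 = 3353421607175/432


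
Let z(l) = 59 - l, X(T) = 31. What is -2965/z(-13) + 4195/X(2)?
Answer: 210125/2232 ≈ 94.142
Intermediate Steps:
-2965/z(-13) + 4195/X(2) = -2965/(59 - 1*(-13)) + 4195/31 = -2965/(59 + 13) + 4195*(1/31) = -2965/72 + 4195/31 = 210125/2232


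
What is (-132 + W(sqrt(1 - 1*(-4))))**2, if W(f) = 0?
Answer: 17424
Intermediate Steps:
(-132 + W(sqrt(1 - 1*(-4))))**2 = (-132 + 0)**2 = (-132)**2 = 17424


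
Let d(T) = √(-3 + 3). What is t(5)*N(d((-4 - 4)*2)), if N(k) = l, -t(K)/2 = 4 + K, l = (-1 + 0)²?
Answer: -18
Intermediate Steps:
l = 1 (l = (-1)² = 1)
t(K) = -8 - 2*K (t(K) = -2*(4 + K) = -8 - 2*K)
d(T) = 0 (d(T) = √0 = 0)
N(k) = 1
t(5)*N(d((-4 - 4)*2)) = (-8 - 2*5)*1 = (-8 - 10)*1 = -18*1 = -18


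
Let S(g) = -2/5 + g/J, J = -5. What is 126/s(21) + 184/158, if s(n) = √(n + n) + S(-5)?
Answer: -17846/27413 + 1050*√42/347 ≈ 18.959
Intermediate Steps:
S(g) = -⅖ - g/5 (S(g) = -2/5 + g/(-5) = -2*⅕ + g*(-⅕) = -⅖ - g/5)
s(n) = ⅗ + √2*√n (s(n) = √(n + n) + (-⅖ - ⅕*(-5)) = √(2*n) + (-⅖ + 1) = √2*√n + ⅗ = ⅗ + √2*√n)
126/s(21) + 184/158 = 126/(⅗ + √2*√21) + 184/158 = 126/(⅗ + √42) + 184*(1/158) = 126/(⅗ + √42) + 92/79 = 92/79 + 126/(⅗ + √42)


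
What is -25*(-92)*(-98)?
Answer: -225400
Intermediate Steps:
-25*(-92)*(-98) = 2300*(-98) = -225400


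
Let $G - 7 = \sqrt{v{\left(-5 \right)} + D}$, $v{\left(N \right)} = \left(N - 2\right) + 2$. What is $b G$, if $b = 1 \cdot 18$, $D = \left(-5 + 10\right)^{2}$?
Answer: $126 + 36 \sqrt{5} \approx 206.5$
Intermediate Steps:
$v{\left(N \right)} = N$ ($v{\left(N \right)} = \left(-2 + N\right) + 2 = N$)
$D = 25$ ($D = 5^{2} = 25$)
$b = 18$
$G = 7 + 2 \sqrt{5}$ ($G = 7 + \sqrt{-5 + 25} = 7 + \sqrt{20} = 7 + 2 \sqrt{5} \approx 11.472$)
$b G = 18 \left(7 + 2 \sqrt{5}\right) = 126 + 36 \sqrt{5}$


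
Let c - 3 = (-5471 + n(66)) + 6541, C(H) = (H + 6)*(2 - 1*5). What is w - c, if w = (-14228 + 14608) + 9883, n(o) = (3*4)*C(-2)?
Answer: 9334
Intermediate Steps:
C(H) = -18 - 3*H (C(H) = (6 + H)*(2 - 5) = (6 + H)*(-3) = -18 - 3*H)
n(o) = -144 (n(o) = (3*4)*(-18 - 3*(-2)) = 12*(-18 + 6) = 12*(-12) = -144)
w = 10263 (w = 380 + 9883 = 10263)
c = 929 (c = 3 + ((-5471 - 144) + 6541) = 3 + (-5615 + 6541) = 3 + 926 = 929)
w - c = 10263 - 1*929 = 10263 - 929 = 9334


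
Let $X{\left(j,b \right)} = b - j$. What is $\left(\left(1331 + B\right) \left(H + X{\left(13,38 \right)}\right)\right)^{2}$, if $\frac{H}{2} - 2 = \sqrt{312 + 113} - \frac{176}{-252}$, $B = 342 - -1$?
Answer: $\frac{360300906900}{49} + \frac{11925241200 \sqrt{17}}{7} \approx 1.4377 \cdot 10^{10}$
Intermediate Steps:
$B = 343$ ($B = 342 + 1 = 343$)
$H = \frac{340}{63} + 10 \sqrt{17}$ ($H = 4 + 2 \left(\sqrt{312 + 113} - \frac{176}{-252}\right) = 4 + 2 \left(\sqrt{425} - - \frac{44}{63}\right) = 4 + 2 \left(5 \sqrt{17} + \frac{44}{63}\right) = 4 + 2 \left(\frac{44}{63} + 5 \sqrt{17}\right) = 4 + \left(\frac{88}{63} + 10 \sqrt{17}\right) = \frac{340}{63} + 10 \sqrt{17} \approx 46.628$)
$\left(\left(1331 + B\right) \left(H + X{\left(13,38 \right)}\right)\right)^{2} = \left(\left(1331 + 343\right) \left(\left(\frac{340}{63} + 10 \sqrt{17}\right) + \left(38 - 13\right)\right)\right)^{2} = \left(1674 \left(\left(\frac{340}{63} + 10 \sqrt{17}\right) + \left(38 - 13\right)\right)\right)^{2} = \left(1674 \left(\left(\frac{340}{63} + 10 \sqrt{17}\right) + 25\right)\right)^{2} = \left(1674 \left(\frac{1915}{63} + 10 \sqrt{17}\right)\right)^{2} = \left(\frac{356190}{7} + 16740 \sqrt{17}\right)^{2}$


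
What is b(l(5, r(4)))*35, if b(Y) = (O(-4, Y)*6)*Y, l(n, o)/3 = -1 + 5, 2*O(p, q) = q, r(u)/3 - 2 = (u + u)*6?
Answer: 15120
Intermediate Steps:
r(u) = 6 + 36*u (r(u) = 6 + 3*((u + u)*6) = 6 + 3*((2*u)*6) = 6 + 3*(12*u) = 6 + 36*u)
O(p, q) = q/2
l(n, o) = 12 (l(n, o) = 3*(-1 + 5) = 3*4 = 12)
b(Y) = 3*Y² (b(Y) = ((Y/2)*6)*Y = (3*Y)*Y = 3*Y²)
b(l(5, r(4)))*35 = (3*12²)*35 = (3*144)*35 = 432*35 = 15120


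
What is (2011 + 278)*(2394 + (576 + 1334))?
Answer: 9851856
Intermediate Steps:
(2011 + 278)*(2394 + (576 + 1334)) = 2289*(2394 + 1910) = 2289*4304 = 9851856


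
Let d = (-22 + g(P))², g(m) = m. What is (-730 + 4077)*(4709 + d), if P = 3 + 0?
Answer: 16969290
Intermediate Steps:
P = 3
d = 361 (d = (-22 + 3)² = (-19)² = 361)
(-730 + 4077)*(4709 + d) = (-730 + 4077)*(4709 + 361) = 3347*5070 = 16969290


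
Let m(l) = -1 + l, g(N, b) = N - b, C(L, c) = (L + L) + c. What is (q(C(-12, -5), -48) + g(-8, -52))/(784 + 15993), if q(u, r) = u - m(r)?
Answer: 64/16777 ≈ 0.0038147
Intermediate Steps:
C(L, c) = c + 2*L (C(L, c) = 2*L + c = c + 2*L)
q(u, r) = 1 + u - r (q(u, r) = u - (-1 + r) = u + (1 - r) = 1 + u - r)
(q(C(-12, -5), -48) + g(-8, -52))/(784 + 15993) = ((1 + (-5 + 2*(-12)) - 1*(-48)) + (-8 - 1*(-52)))/(784 + 15993) = ((1 + (-5 - 24) + 48) + (-8 + 52))/16777 = ((1 - 29 + 48) + 44)*(1/16777) = (20 + 44)*(1/16777) = 64*(1/16777) = 64/16777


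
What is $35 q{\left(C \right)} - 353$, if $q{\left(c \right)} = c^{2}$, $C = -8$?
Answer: $1887$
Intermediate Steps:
$35 q{\left(C \right)} - 353 = 35 \left(-8\right)^{2} - 353 = 35 \cdot 64 - 353 = 2240 - 353 = 1887$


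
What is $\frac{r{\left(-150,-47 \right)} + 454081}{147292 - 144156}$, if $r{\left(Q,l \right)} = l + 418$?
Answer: $\frac{113613}{784} \approx 144.91$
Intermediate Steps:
$r{\left(Q,l \right)} = 418 + l$
$\frac{r{\left(-150,-47 \right)} + 454081}{147292 - 144156} = \frac{\left(418 - 47\right) + 454081}{147292 - 144156} = \frac{371 + 454081}{3136} = 454452 \cdot \frac{1}{3136} = \frac{113613}{784}$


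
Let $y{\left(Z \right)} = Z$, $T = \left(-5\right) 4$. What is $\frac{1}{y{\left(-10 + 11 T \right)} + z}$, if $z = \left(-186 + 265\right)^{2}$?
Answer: $\frac{1}{6011} \approx 0.00016636$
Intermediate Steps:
$T = -20$
$z = 6241$ ($z = 79^{2} = 6241$)
$\frac{1}{y{\left(-10 + 11 T \right)} + z} = \frac{1}{\left(-10 + 11 \left(-20\right)\right) + 6241} = \frac{1}{\left(-10 - 220\right) + 6241} = \frac{1}{-230 + 6241} = \frac{1}{6011}$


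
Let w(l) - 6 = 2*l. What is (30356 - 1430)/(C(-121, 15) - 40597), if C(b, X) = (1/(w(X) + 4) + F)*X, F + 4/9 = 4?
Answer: -694224/973039 ≈ -0.71346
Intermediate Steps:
F = 32/9 (F = -4/9 + 4 = 32/9 ≈ 3.5556)
w(l) = 6 + 2*l
C(b, X) = X*(32/9 + 1/(10 + 2*X)) (C(b, X) = (1/((6 + 2*X) + 4) + 32/9)*X = (1/(10 + 2*X) + 32/9)*X = (32/9 + 1/(10 + 2*X))*X = X*(32/9 + 1/(10 + 2*X)))
(30356 - 1430)/(C(-121, 15) - 40597) = (30356 - 1430)/((1/18)*15*(329 + 64*15)/(5 + 15) - 40597) = 28926/((1/18)*15*(329 + 960)/20 - 40597) = 28926/((1/18)*15*(1/20)*1289 - 40597) = 28926/(1289/24 - 40597) = 28926/(-973039/24) = 28926*(-24/973039) = -694224/973039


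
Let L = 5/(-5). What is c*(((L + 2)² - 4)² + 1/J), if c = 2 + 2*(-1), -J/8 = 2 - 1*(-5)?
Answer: 0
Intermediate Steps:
J = -56 (J = -8*(2 - 1*(-5)) = -8*(2 + 5) = -8*7 = -56)
L = -1 (L = 5*(-⅕) = -1)
c = 0 (c = 2 - 2 = 0)
c*(((L + 2)² - 4)² + 1/J) = 0*(((-1 + 2)² - 4)² + 1/(-56)) = 0*((1² - 4)² - 1/56) = 0*((1 - 4)² - 1/56) = 0*((-3)² - 1/56) = 0*(9 - 1/56) = 0*(503/56) = 0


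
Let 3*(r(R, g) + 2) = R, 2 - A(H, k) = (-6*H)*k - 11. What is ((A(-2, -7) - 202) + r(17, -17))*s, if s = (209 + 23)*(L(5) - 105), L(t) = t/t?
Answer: 7334912/3 ≈ 2.4450e+6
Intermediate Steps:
L(t) = 1
A(H, k) = 13 + 6*H*k (A(H, k) = 2 - ((-6*H)*k - 11) = 2 - (-6*H*k - 11) = 2 - (-11 - 6*H*k) = 2 + (11 + 6*H*k) = 13 + 6*H*k)
s = -24128 (s = (209 + 23)*(1 - 105) = 232*(-104) = -24128)
r(R, g) = -2 + R/3
((A(-2, -7) - 202) + r(17, -17))*s = (((13 + 6*(-2)*(-7)) - 202) + (-2 + (1/3)*17))*(-24128) = (((13 + 84) - 202) + (-2 + 17/3))*(-24128) = ((97 - 202) + 11/3)*(-24128) = (-105 + 11/3)*(-24128) = -304/3*(-24128) = 7334912/3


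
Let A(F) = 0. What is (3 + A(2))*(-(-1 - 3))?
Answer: 12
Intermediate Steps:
(3 + A(2))*(-(-1 - 3)) = (3 + 0)*(-(-1 - 3)) = 3*(-1*(-4)) = 3*4 = 12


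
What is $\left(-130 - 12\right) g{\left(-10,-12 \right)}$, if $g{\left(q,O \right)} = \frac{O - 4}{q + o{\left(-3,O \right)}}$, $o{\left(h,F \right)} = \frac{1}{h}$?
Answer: $- \frac{6816}{31} \approx -219.87$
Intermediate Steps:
$g{\left(q,O \right)} = \frac{-4 + O}{- \frac{1}{3} + q}$ ($g{\left(q,O \right)} = \frac{O - 4}{q + \frac{1}{-3}} = \frac{-4 + O}{q - \frac{1}{3}} = \frac{-4 + O}{- \frac{1}{3} + q}$)
$\left(-130 - 12\right) g{\left(-10,-12 \right)} = \left(-130 - 12\right) \frac{3 \left(-4 - 12\right)}{-1 + 3 \left(-10\right)} = - 142 \cdot 3 \frac{1}{-1 - 30} \left(-16\right) = - 142 \cdot 3 \frac{1}{-31} \left(-16\right) = - 142 \cdot 3 \left(- \frac{1}{31}\right) \left(-16\right) = \left(-142\right) \frac{48}{31} = - \frac{6816}{31}$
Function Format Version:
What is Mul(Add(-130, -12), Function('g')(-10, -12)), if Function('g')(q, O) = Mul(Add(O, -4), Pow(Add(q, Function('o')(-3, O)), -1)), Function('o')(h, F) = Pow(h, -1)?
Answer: Rational(-6816, 31) ≈ -219.87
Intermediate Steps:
Function('g')(q, O) = Mul(Pow(Add(Rational(-1, 3), q), -1), Add(-4, O)) (Function('g')(q, O) = Mul(Add(O, -4), Pow(Add(q, Pow(-3, -1)), -1)) = Mul(Add(-4, O), Pow(Add(q, Rational(-1, 3)), -1)) = Mul(Add(-4, O), Pow(Add(Rational(-1, 3), q), -1)) = Mul(Pow(Add(Rational(-1, 3), q), -1), Add(-4, O)))
Mul(Add(-130, -12), Function('g')(-10, -12)) = Mul(Add(-130, -12), Mul(3, Pow(Add(-1, Mul(3, -10)), -1), Add(-4, -12))) = Mul(-142, Mul(3, Pow(Add(-1, -30), -1), -16)) = Mul(-142, Mul(3, Pow(-31, -1), -16)) = Mul(-142, Mul(3, Rational(-1, 31), -16)) = Mul(-142, Rational(48, 31)) = Rational(-6816, 31)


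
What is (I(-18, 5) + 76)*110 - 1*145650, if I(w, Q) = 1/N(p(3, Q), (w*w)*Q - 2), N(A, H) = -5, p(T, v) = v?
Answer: -137312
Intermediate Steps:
I(w, Q) = -⅕ (I(w, Q) = 1/(-5) = -⅕)
(I(-18, 5) + 76)*110 - 1*145650 = (-⅕ + 76)*110 - 1*145650 = (379/5)*110 - 145650 = 8338 - 145650 = -137312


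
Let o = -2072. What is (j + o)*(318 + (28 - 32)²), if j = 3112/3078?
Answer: -1064542168/1539 ≈ -6.9171e+5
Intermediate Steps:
j = 1556/1539 (j = 3112*(1/3078) = 1556/1539 ≈ 1.0110)
(j + o)*(318 + (28 - 32)²) = (1556/1539 - 2072)*(318 + (28 - 32)²) = -3187252*(318 + (-4)²)/1539 = -3187252*(318 + 16)/1539 = -3187252/1539*334 = -1064542168/1539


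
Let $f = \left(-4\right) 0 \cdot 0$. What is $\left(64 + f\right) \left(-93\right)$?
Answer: $-5952$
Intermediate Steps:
$f = 0$ ($f = 0 \cdot 0 = 0$)
$\left(64 + f\right) \left(-93\right) = \left(64 + 0\right) \left(-93\right) = 64 \left(-93\right) = -5952$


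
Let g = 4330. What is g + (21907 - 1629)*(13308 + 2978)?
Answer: 330251838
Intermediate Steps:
g + (21907 - 1629)*(13308 + 2978) = 4330 + (21907 - 1629)*(13308 + 2978) = 4330 + 20278*16286 = 4330 + 330247508 = 330251838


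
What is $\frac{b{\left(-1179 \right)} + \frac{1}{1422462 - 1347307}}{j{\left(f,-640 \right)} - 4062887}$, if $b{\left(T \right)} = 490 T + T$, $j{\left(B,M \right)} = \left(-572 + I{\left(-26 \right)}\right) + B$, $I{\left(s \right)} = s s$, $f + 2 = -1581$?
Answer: $\frac{21753201397}{152728713365} \approx 0.14243$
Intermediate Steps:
$f = -1583$ ($f = -2 - 1581 = -1583$)
$I{\left(s \right)} = s^{2}$
$j{\left(B,M \right)} = 104 + B$ ($j{\left(B,M \right)} = \left(-572 + \left(-26\right)^{2}\right) + B = \left(-572 + 676\right) + B = 104 + B$)
$b{\left(T \right)} = 491 T$
$\frac{b{\left(-1179 \right)} + \frac{1}{1422462 - 1347307}}{j{\left(f,-640 \right)} - 4062887} = \frac{491 \left(-1179\right) + \frac{1}{1422462 - 1347307}}{\left(104 - 1583\right) - 4062887} = \frac{-578889 + \frac{1}{75155}}{-1479 - 4062887} = \frac{-578889 + \frac{1}{75155}}{-4064366} = \left(- \frac{43506402794}{75155}\right) \left(- \frac{1}{4064366}\right) = \frac{21753201397}{152728713365}$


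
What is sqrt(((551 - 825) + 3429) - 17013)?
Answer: 13*I*sqrt(82) ≈ 117.72*I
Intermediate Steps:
sqrt(((551 - 825) + 3429) - 17013) = sqrt((-274 + 3429) - 17013) = sqrt(3155 - 17013) = sqrt(-13858) = 13*I*sqrt(82)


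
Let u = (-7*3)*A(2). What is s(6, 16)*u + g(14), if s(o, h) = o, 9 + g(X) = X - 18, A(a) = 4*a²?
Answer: -2029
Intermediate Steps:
g(X) = -27 + X (g(X) = -9 + (X - 18) = -9 + (-18 + X) = -27 + X)
u = -336 (u = (-7*3)*(4*2²) = -84*4 = -21*16 = -336)
s(6, 16)*u + g(14) = 6*(-336) + (-27 + 14) = -2016 - 13 = -2029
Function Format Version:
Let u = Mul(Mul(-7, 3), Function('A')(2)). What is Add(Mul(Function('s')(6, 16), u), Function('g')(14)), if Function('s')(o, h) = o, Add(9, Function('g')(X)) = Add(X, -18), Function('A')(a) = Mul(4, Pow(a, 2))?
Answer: -2029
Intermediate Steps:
Function('g')(X) = Add(-27, X) (Function('g')(X) = Add(-9, Add(X, -18)) = Add(-9, Add(-18, X)) = Add(-27, X))
u = -336 (u = Mul(Mul(-7, 3), Mul(4, Pow(2, 2))) = Mul(-21, Mul(4, 4)) = Mul(-21, 16) = -336)
Add(Mul(Function('s')(6, 16), u), Function('g')(14)) = Add(Mul(6, -336), Add(-27, 14)) = Add(-2016, -13) = -2029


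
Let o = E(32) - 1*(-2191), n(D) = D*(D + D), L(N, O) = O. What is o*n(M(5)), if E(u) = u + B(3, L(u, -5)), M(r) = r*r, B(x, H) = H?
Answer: 2772500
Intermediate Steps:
M(r) = r²
n(D) = 2*D² (n(D) = D*(2*D) = 2*D²)
E(u) = -5 + u (E(u) = u - 5 = -5 + u)
o = 2218 (o = (-5 + 32) - 1*(-2191) = 27 + 2191 = 2218)
o*n(M(5)) = 2218*(2*(5²)²) = 2218*(2*25²) = 2218*(2*625) = 2218*1250 = 2772500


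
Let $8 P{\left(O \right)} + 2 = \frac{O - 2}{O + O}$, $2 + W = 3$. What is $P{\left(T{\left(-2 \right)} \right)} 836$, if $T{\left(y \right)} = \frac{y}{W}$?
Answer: $- \frac{209}{2} \approx -104.5$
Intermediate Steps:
$W = 1$ ($W = -2 + 3 = 1$)
$T{\left(y \right)} = y$ ($T{\left(y \right)} = \frac{y}{1} = y 1 = y$)
$P{\left(O \right)} = - \frac{1}{4} + \frac{-2 + O}{16 O}$ ($P{\left(O \right)} = - \frac{1}{4} + \frac{\left(O - 2\right) \frac{1}{O + O}}{8} = - \frac{1}{4} + \frac{\left(-2 + O\right) \frac{1}{2 O}}{8} = - \frac{1}{4} + \frac{\frac{1}{2} \frac{1}{O} \left(-2 + O\right)}{8} = - \frac{1}{4} + \frac{-2 + O}{16 O}$)
$P{\left(T{\left(-2 \right)} \right)} 836 = \frac{-2 - -6}{16 \left(-2\right)} 836 = \frac{1}{16} \left(- \frac{1}{2}\right) \left(-2 + 6\right) 836 = \frac{1}{16} \left(- \frac{1}{2}\right) 4 \cdot 836 = \left(- \frac{1}{8}\right) 836 = - \frac{209}{2}$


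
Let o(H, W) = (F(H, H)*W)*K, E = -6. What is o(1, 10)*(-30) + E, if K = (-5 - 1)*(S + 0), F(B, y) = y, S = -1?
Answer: -1806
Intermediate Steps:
K = 6 (K = (-5 - 1)*(-1 + 0) = -6*(-1) = 6)
o(H, W) = 6*H*W (o(H, W) = (H*W)*6 = 6*H*W)
o(1, 10)*(-30) + E = (6*1*10)*(-30) - 6 = 60*(-30) - 6 = -1800 - 6 = -1806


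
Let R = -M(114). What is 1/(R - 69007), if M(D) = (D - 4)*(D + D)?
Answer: -1/94087 ≈ -1.0628e-5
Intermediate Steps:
M(D) = 2*D*(-4 + D) (M(D) = (-4 + D)*(2*D) = 2*D*(-4 + D))
R = -25080 (R = -2*114*(-4 + 114) = -2*114*110 = -1*25080 = -25080)
1/(R - 69007) = 1/(-25080 - 69007) = 1/(-94087) = -1/94087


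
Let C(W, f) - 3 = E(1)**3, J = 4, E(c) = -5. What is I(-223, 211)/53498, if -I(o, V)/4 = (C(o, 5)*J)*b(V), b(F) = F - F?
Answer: 0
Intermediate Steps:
b(F) = 0
C(W, f) = -122 (C(W, f) = 3 + (-5)**3 = 3 - 125 = -122)
I(o, V) = 0 (I(o, V) = -4*(-122*4)*0 = -(-1952)*0 = -4*0 = 0)
I(-223, 211)/53498 = 0/53498 = 0*(1/53498) = 0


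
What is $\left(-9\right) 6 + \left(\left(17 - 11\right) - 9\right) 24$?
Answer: $-126$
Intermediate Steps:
$\left(-9\right) 6 + \left(\left(17 - 11\right) - 9\right) 24 = -54 + \left(6 - 9\right) 24 = -54 - 72 = -126$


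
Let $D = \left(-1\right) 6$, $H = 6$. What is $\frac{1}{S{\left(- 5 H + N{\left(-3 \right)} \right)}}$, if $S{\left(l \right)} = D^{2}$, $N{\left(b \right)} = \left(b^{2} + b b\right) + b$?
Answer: $\frac{1}{36} \approx 0.027778$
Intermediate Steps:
$D = -6$
$N{\left(b \right)} = b + 2 b^{2}$ ($N{\left(b \right)} = \left(b^{2} + b^{2}\right) + b = 2 b^{2} + b = b + 2 b^{2}$)
$S{\left(l \right)} = 36$ ($S{\left(l \right)} = \left(-6\right)^{2} = 36$)
$\frac{1}{S{\left(- 5 H + N{\left(-3 \right)} \right)}} = \frac{1}{36}$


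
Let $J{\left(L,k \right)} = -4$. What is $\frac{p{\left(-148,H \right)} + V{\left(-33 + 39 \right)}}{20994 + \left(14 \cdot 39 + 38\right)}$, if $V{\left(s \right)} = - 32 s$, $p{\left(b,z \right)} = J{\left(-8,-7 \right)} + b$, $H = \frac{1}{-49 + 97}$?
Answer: $- \frac{172}{10789} \approx -0.015942$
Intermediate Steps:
$H = \frac{1}{48} \approx 0.020833$
$p{\left(b,z \right)} = -4 + b$
$\frac{p{\left(-148,H \right)} + V{\left(-33 + 39 \right)}}{20994 + \left(14 \cdot 39 + 38\right)} = \frac{\left(-4 - 148\right) - 32 \left(-33 + 39\right)}{20994 + \left(14 \cdot 39 + 38\right)} = \frac{-152 - 192}{20994 + \left(546 + 38\right)} = \frac{-152 - 192}{20994 + 584} = - \frac{344}{21578} = \left(-344\right) \frac{1}{21578} = - \frac{172}{10789}$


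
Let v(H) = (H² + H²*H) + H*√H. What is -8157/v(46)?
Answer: -127793/1558066 + 2719*√46/71671036 ≈ -0.081763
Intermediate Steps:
v(H) = H² + H³ + H^(3/2) (v(H) = (H² + H³) + H^(3/2) = H² + H³ + H^(3/2))
-8157/v(46) = -8157/(46² + 46³ + 46^(3/2)) = -8157/(2116 + 97336 + 46*√46) = -8157/(99452 + 46*√46)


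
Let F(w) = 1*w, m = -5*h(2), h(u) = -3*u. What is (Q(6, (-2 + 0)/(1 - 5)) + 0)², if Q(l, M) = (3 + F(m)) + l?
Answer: 1521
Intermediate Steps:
m = 30 (m = -(-15)*2 = -5*(-6) = 30)
F(w) = w
Q(l, M) = 33 + l (Q(l, M) = (3 + 30) + l = 33 + l)
(Q(6, (-2 + 0)/(1 - 5)) + 0)² = ((33 + 6) + 0)² = (39 + 0)² = 39² = 1521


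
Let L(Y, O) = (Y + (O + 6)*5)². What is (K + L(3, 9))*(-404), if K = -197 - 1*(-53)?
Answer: -2399760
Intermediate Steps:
L(Y, O) = (30 + Y + 5*O)² (L(Y, O) = (Y + (6 + O)*5)² = (Y + (30 + 5*O))² = (30 + Y + 5*O)²)
K = -144 (K = -197 + 53 = -144)
(K + L(3, 9))*(-404) = (-144 + (30 + 3 + 5*9)²)*(-404) = (-144 + (30 + 3 + 45)²)*(-404) = (-144 + 78²)*(-404) = (-144 + 6084)*(-404) = 5940*(-404) = -2399760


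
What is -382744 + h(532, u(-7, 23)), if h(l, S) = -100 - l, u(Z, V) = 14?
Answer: -383376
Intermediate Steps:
-382744 + h(532, u(-7, 23)) = -382744 + (-100 - 1*532) = -382744 + (-100 - 532) = -382744 - 632 = -383376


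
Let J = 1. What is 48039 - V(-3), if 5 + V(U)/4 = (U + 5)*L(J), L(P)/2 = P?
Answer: 48043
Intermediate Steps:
L(P) = 2*P
V(U) = 20 + 8*U (V(U) = -20 + 4*((U + 5)*(2*1)) = -20 + 4*((5 + U)*2) = -20 + 4*(10 + 2*U) = -20 + (40 + 8*U) = 20 + 8*U)
48039 - V(-3) = 48039 - (20 + 8*(-3)) = 48039 - (20 - 24) = 48039 - 1*(-4) = 48039 + 4 = 48043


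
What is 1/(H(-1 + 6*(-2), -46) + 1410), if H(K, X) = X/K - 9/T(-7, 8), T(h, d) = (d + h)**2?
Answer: 13/18259 ≈ 0.00071198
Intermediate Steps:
H(K, X) = -9 + X/K (H(K, X) = X/K - 9/(8 - 7)**2 = X/K - 9/(1**2) = X/K - 9/1 = X/K - 9*1 = X/K - 9 = -9 + X/K)
1/(H(-1 + 6*(-2), -46) + 1410) = 1/((-9 - 46/(-1 + 6*(-2))) + 1410) = 1/((-9 - 46/(-1 - 12)) + 1410) = 1/((-9 - 46/(-13)) + 1410) = 1/((-9 - 46*(-1/13)) + 1410) = 1/((-9 + 46/13) + 1410) = 1/(-71/13 + 1410) = 1/(18259/13) = 13/18259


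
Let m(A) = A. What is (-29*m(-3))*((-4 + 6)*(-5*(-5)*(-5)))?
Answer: -21750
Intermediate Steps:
(-29*m(-3))*((-4 + 6)*(-5*(-5)*(-5))) = (-29*(-3))*((-4 + 6)*(-5*(-5)*(-5))) = 87*(2*(25*(-5))) = 87*(2*(-125)) = 87*(-250) = -21750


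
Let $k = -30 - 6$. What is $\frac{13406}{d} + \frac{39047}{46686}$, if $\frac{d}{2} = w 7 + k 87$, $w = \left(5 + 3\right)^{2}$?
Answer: $- \frac{104067055}{62652612} \approx -1.661$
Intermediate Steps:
$w = 64$ ($w = 8^{2} = 64$)
$k = -36$ ($k = -30 - 6 = -36$)
$d = -5368$ ($d = 2 \left(64 \cdot 7 - 3132\right) = 2 \left(448 - 3132\right) = 2 \left(-2684\right) = -5368$)
$\frac{13406}{d} + \frac{39047}{46686} = \frac{13406}{-5368} + \frac{39047}{46686} = 13406 \left(- \frac{1}{5368}\right) + 39047 \cdot \frac{1}{46686} = - \frac{6703}{2684} + \frac{39047}{46686} = - \frac{104067055}{62652612}$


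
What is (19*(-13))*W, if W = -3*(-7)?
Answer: -5187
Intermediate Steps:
W = 21
(19*(-13))*W = (19*(-13))*21 = -247*21 = -5187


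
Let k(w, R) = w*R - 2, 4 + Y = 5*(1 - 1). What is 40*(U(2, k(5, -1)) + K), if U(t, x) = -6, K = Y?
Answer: -400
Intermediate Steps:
Y = -4 (Y = -4 + 5*(1 - 1) = -4 + 5*0 = -4 + 0 = -4)
K = -4
k(w, R) = -2 + R*w (k(w, R) = R*w - 2 = -2 + R*w)
40*(U(2, k(5, -1)) + K) = 40*(-6 - 4) = 40*(-10) = -400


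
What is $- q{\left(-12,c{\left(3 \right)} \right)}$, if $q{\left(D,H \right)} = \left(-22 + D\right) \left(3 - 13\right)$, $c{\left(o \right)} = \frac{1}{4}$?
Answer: $-340$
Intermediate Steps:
$c{\left(o \right)} = \frac{1}{4}$
$q{\left(D,H \right)} = 220 - 10 D$ ($q{\left(D,H \right)} = \left(-22 + D\right) \left(-10\right) = 220 - 10 D$)
$- q{\left(-12,c{\left(3 \right)} \right)} = - (220 - -120) = - (220 + 120) = \left(-1\right) 340 = -340$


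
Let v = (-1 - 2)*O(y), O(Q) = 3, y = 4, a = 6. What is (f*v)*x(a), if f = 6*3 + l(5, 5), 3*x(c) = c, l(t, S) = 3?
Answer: -378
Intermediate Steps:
x(c) = c/3
v = -9 (v = (-1 - 2)*3 = -3*3 = -9)
f = 21 (f = 6*3 + 3 = 18 + 3 = 21)
(f*v)*x(a) = (21*(-9))*((⅓)*6) = -189*2 = -378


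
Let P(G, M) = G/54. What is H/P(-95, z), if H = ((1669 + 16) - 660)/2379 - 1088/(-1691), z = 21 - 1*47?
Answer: -77789286/127391485 ≈ -0.61063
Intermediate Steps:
z = -26 (z = 21 - 47 = -26)
P(G, M) = G/54 (P(G, M) = G*(1/54) = G/54)
H = 4321627/4022889 (H = (1685 - 660)*(1/2379) - 1088*(-1/1691) = 1025*(1/2379) + 1088/1691 = 1025/2379 + 1088/1691 = 4321627/4022889 ≈ 1.0743)
H/P(-95, z) = 4321627/(4022889*(((1/54)*(-95)))) = 4321627/(4022889*(-95/54)) = (4321627/4022889)*(-54/95) = -77789286/127391485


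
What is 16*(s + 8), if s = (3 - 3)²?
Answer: 128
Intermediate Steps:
s = 0 (s = 0² = 0)
16*(s + 8) = 16*(0 + 8) = 16*8 = 128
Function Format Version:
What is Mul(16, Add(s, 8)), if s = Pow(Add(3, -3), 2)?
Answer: 128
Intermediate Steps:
s = 0 (s = Pow(0, 2) = 0)
Mul(16, Add(s, 8)) = Mul(16, Add(0, 8)) = Mul(16, 8) = 128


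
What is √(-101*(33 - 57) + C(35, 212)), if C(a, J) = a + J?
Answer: √2671 ≈ 51.682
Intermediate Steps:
C(a, J) = J + a
√(-101*(33 - 57) + C(35, 212)) = √(-101*(33 - 57) + (212 + 35)) = √(-101*(-24) + 247) = √(2424 + 247) = √2671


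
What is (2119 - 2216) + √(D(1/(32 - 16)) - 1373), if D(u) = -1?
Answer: -97 + I*√1374 ≈ -97.0 + 37.068*I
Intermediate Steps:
(2119 - 2216) + √(D(1/(32 - 16)) - 1373) = (2119 - 2216) + √(-1 - 1373) = -97 + √(-1374) = -97 + I*√1374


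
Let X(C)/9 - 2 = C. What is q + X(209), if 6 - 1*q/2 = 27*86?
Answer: -2733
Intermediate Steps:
q = -4632 (q = 12 - 54*86 = 12 - 2*2322 = 12 - 4644 = -4632)
X(C) = 18 + 9*C
q + X(209) = -4632 + (18 + 9*209) = -4632 + (18 + 1881) = -4632 + 1899 = -2733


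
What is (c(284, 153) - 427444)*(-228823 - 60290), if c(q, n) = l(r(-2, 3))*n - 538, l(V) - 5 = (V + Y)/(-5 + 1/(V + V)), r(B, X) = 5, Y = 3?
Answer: 6055724180649/49 ≈ 1.2359e+11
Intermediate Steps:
l(V) = 5 + (3 + V)/(-5 + 1/(2*V)) (l(V) = 5 + (V + 3)/(-5 + 1/(V + V)) = 5 + (3 + V)/(-5 + 1/(2*V)))
c(q, n) = -538 + 165*n/49 (c(q, n) = ((-5 - 2*5² + 44*5)/(-1 + 10*5))*n - 538 = ((-5 - 2*25 + 220)/(-1 + 50))*n - 538 = ((-5 - 50 + 220)/49)*n - 538 = ((1/49)*165)*n - 538 = 165*n/49 - 538 = -538 + 165*n/49)
(c(284, 153) - 427444)*(-228823 - 60290) = ((-538 + (165/49)*153) - 427444)*(-228823 - 60290) = ((-538 + 25245/49) - 427444)*(-289113) = (-1117/49 - 427444)*(-289113) = -20945873/49*(-289113) = 6055724180649/49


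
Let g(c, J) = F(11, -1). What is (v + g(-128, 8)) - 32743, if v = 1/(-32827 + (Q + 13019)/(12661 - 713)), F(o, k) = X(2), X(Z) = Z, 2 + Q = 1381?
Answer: -6420552636533/196101299 ≈ -32741.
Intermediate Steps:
Q = 1379 (Q = -2 + 1381 = 1379)
F(o, k) = 2
g(c, J) = 2
v = -5974/196101299 (v = 1/(-32827 + (1379 + 13019)/(12661 - 713)) = 1/(-32827 + 14398/11948) = 1/(-32827 + 14398*(1/11948)) = 1/(-32827 + 7199/5974) = 1/(-196101299/5974) = -5974/196101299 ≈ -3.0464e-5)
(v + g(-128, 8)) - 32743 = (-5974/196101299 + 2) - 32743 = 392196624/196101299 - 32743 = -6420552636533/196101299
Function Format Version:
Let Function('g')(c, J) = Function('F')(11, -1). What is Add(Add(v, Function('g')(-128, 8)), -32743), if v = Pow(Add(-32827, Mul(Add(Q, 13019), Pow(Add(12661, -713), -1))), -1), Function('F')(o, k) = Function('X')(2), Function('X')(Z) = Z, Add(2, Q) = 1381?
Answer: Rational(-6420552636533, 196101299) ≈ -32741.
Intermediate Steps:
Q = 1379 (Q = Add(-2, 1381) = 1379)
Function('F')(o, k) = 2
Function('g')(c, J) = 2
v = Rational(-5974, 196101299) (v = Pow(Add(-32827, Mul(Add(1379, 13019), Pow(Add(12661, -713), -1))), -1) = Pow(Add(-32827, Mul(14398, Pow(11948, -1))), -1) = Pow(Add(-32827, Mul(14398, Rational(1, 11948))), -1) = Pow(Add(-32827, Rational(7199, 5974)), -1) = Pow(Rational(-196101299, 5974), -1) = Rational(-5974, 196101299) ≈ -3.0464e-5)
Add(Add(v, Function('g')(-128, 8)), -32743) = Add(Add(Rational(-5974, 196101299), 2), -32743) = Add(Rational(392196624, 196101299), -32743) = Rational(-6420552636533, 196101299)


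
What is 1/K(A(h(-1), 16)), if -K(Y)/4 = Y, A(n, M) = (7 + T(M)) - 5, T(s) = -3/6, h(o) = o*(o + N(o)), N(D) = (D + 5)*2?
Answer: -⅙ ≈ -0.16667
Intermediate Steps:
N(D) = 10 + 2*D (N(D) = (5 + D)*2 = 10 + 2*D)
h(o) = o*(10 + 3*o) (h(o) = o*(o + (10 + 2*o)) = o*(10 + 3*o))
T(s) = -½ (T(s) = -3*⅙ = -½)
A(n, M) = 3/2 (A(n, M) = (7 - ½) - 5 = 13/2 - 5 = 3/2)
K(Y) = -4*Y
1/K(A(h(-1), 16)) = 1/(-4*3/2) = 1/(-6) = -⅙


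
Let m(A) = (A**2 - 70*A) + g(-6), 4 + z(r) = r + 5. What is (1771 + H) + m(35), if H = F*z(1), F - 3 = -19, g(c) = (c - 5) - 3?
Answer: 500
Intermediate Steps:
z(r) = 1 + r (z(r) = -4 + (r + 5) = -4 + (5 + r) = 1 + r)
g(c) = -8 + c (g(c) = (-5 + c) - 3 = -8 + c)
F = -16 (F = 3 - 19 = -16)
m(A) = -14 + A**2 - 70*A (m(A) = (A**2 - 70*A) + (-8 - 6) = (A**2 - 70*A) - 14 = -14 + A**2 - 70*A)
H = -32 (H = -16*(1 + 1) = -16*2 = -32)
(1771 + H) + m(35) = (1771 - 32) + (-14 + 35**2 - 70*35) = 1739 + (-14 + 1225 - 2450) = 1739 - 1239 = 500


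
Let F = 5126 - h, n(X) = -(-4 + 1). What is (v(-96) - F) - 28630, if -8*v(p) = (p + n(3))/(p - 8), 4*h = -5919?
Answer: -29316237/832 ≈ -35236.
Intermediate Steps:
h = -5919/4 (h = (¼)*(-5919) = -5919/4 ≈ -1479.8)
n(X) = 3 (n(X) = -1*(-3) = 3)
F = 26423/4 (F = 5126 - 1*(-5919/4) = 5126 + 5919/4 = 26423/4 ≈ 6605.8)
v(p) = -(3 + p)/(8*(-8 + p)) (v(p) = -(p + 3)/(8*(p - 8)) = -(3 + p)/(8*(-8 + p)))
(v(-96) - F) - 28630 = ((-3 - 1*(-96))/(8*(-8 - 96)) - 1*26423/4) - 28630 = ((⅛)*(-3 + 96)/(-104) - 26423/4) - 28630 = ((⅛)*(-1/104)*93 - 26423/4) - 28630 = (-93/832 - 26423/4) - 28630 = -5496077/832 - 28630 = -29316237/832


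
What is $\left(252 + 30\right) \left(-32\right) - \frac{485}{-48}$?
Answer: $- \frac{432667}{48} \approx -9013.9$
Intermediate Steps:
$\left(252 + 30\right) \left(-32\right) - \frac{485}{-48} = 282 \left(-32\right) - - \frac{485}{48} = -9024 + \frac{485}{48} = - \frac{432667}{48}$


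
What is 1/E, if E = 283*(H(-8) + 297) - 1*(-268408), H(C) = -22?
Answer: 1/346233 ≈ 2.8882e-6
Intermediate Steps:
E = 346233 (E = 283*(-22 + 297) - 1*(-268408) = 283*275 + 268408 = 77825 + 268408 = 346233)
1/E = 1/346233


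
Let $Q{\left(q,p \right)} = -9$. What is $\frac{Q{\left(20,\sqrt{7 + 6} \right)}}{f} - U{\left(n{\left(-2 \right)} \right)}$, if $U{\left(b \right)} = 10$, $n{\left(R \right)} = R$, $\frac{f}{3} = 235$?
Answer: $- \frac{2353}{235} \approx -10.013$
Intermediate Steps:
$f = 705$ ($f = 3 \cdot 235 = 705$)
$\frac{Q{\left(20,\sqrt{7 + 6} \right)}}{f} - U{\left(n{\left(-2 \right)} \right)} = - \frac{9}{705} - 10 = \left(-9\right) \frac{1}{705} - 10 = - \frac{3}{235} - 10 = - \frac{2353}{235}$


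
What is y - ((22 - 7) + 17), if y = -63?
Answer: -95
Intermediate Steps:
y - ((22 - 7) + 17) = -63 - ((22 - 7) + 17) = -63 - (15 + 17) = -63 - 1*32 = -63 - 32 = -95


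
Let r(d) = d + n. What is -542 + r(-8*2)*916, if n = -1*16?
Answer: -29854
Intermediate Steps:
n = -16
r(d) = -16 + d (r(d) = d - 16 = -16 + d)
-542 + r(-8*2)*916 = -542 + (-16 - 8*2)*916 = -542 + (-16 - 16)*916 = -542 - 32*916 = -542 - 29312 = -29854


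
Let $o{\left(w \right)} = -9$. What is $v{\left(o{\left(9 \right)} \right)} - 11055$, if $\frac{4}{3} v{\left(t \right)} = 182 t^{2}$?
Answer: $\frac{3}{2} \approx 1.5$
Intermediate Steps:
$v{\left(t \right)} = \frac{273 t^{2}}{2}$ ($v{\left(t \right)} = \frac{3 \cdot 182 t^{2}}{4} = \frac{273 t^{2}}{2}$)
$v{\left(o{\left(9 \right)} \right)} - 11055 = \frac{273 \left(-9\right)^{2}}{2} - 11055 = \frac{273}{2} \cdot 81 - 11055 = \frac{22113}{2} - 11055 = \frac{3}{2}$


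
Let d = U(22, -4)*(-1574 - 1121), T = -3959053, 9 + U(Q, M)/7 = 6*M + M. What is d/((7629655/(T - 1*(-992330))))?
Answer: -37650681593/138721 ≈ -2.7141e+5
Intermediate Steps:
U(Q, M) = -63 + 49*M (U(Q, M) = -63 + 7*(6*M + M) = -63 + 7*(7*M) = -63 + 49*M)
d = 698005 (d = (-63 + 49*(-4))*(-1574 - 1121) = (-63 - 196)*(-2695) = -259*(-2695) = 698005)
d/((7629655/(T - 1*(-992330)))) = 698005/((7629655/(-3959053 - 1*(-992330)))) = 698005/((7629655/(-3959053 + 992330))) = 698005/((7629655/(-2966723))) = 698005/((7629655*(-1/2966723))) = 698005/(-7629655/2966723) = 698005*(-2966723/7629655) = -37650681593/138721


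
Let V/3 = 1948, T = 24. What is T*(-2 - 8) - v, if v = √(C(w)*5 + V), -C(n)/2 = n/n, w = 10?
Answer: -240 - √5834 ≈ -316.38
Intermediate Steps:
C(n) = -2 (C(n) = -2*n/n = -2*1 = -2)
V = 5844 (V = 3*1948 = 5844)
v = √5834 (v = √(-2*5 + 5844) = √(-10 + 5844) = √5834 ≈ 76.381)
T*(-2 - 8) - v = 24*(-2 - 8) - √5834 = 24*(-10) - √5834 = -240 - √5834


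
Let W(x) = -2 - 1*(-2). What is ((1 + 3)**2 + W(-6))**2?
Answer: 256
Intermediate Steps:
W(x) = 0 (W(x) = -2 + 2 = 0)
((1 + 3)**2 + W(-6))**2 = ((1 + 3)**2 + 0)**2 = (4**2 + 0)**2 = (16 + 0)**2 = 16**2 = 256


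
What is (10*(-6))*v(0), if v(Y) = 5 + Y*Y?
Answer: -300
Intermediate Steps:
v(Y) = 5 + Y²
(10*(-6))*v(0) = (10*(-6))*(5 + 0²) = -60*(5 + 0) = -60*5 = -300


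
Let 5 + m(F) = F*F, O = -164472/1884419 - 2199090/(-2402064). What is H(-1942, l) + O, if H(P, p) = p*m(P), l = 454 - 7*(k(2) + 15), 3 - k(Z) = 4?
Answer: 1012881577389271928761/754415840136 ≈ 1.3426e+9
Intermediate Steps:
k(Z) = -1 (k(Z) = 3 - 1*4 = 3 - 4 = -1)
O = 624822451417/754415840136 (O = -164472*1/1884419 - 2199090*(-1/2402064) = -164472/1884419 + 366515/400344 = 624822451417/754415840136 ≈ 0.82822)
m(F) = -5 + F² (m(F) = -5 + F*F = -5 + F²)
l = 356 (l = 454 - 7*(-1 + 15) = 454 - 7*14 = 454 - 98 = 356)
H(P, p) = p*(-5 + P²)
H(-1942, l) + O = 356*(-5 + (-1942)²) + 624822451417/754415840136 = 356*(-5 + 3771364) + 624822451417/754415840136 = 356*3771359 + 624822451417/754415840136 = 1342603804 + 624822451417/754415840136 = 1012881577389271928761/754415840136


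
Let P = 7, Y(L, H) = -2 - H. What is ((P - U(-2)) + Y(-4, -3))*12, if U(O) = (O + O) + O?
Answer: 168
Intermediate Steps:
U(O) = 3*O (U(O) = 2*O + O = 3*O)
((P - U(-2)) + Y(-4, -3))*12 = ((7 - 3*(-2)) + (-2 - 1*(-3)))*12 = ((7 - 1*(-6)) + (-2 + 3))*12 = ((7 + 6) + 1)*12 = (13 + 1)*12 = 14*12 = 168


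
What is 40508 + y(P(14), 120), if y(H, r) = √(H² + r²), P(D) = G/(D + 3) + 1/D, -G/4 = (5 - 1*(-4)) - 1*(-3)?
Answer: 40508 + 5*√32644105/238 ≈ 40628.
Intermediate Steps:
G = -48 (G = -4*((5 - 1*(-4)) - 1*(-3)) = -4*((5 + 4) + 3) = -4*(9 + 3) = -4*12 = -48)
P(D) = 1/D - 48/(3 + D) (P(D) = -48/(D + 3) + 1/D = -48/(3 + D) + 1/D = 1/D - 48/(3 + D))
40508 + y(P(14), 120) = 40508 + √(((3 - 47*14)/(14*(3 + 14)))² + 120²) = 40508 + √(((1/14)*(3 - 658)/17)² + 14400) = 40508 + √(((1/14)*(1/17)*(-655))² + 14400) = 40508 + √((-655/238)² + 14400) = 40508 + √(429025/56644 + 14400) = 40508 + √(816102625/56644) = 40508 + 5*√32644105/238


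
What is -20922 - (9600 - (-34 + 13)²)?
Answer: -30081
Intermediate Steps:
-20922 - (9600 - (-34 + 13)²) = -20922 - (9600 - 1*(-21)²) = -20922 - (9600 - 1*441) = -20922 - (9600 - 441) = -20922 - 1*9159 = -20922 - 9159 = -30081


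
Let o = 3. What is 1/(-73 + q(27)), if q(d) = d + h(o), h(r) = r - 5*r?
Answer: -1/58 ≈ -0.017241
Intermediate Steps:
h(r) = -4*r
q(d) = -12 + d (q(d) = d - 4*3 = d - 12 = -12 + d)
1/(-73 + q(27)) = 1/(-73 + (-12 + 27)) = 1/(-73 + 15) = 1/(-58) = -1/58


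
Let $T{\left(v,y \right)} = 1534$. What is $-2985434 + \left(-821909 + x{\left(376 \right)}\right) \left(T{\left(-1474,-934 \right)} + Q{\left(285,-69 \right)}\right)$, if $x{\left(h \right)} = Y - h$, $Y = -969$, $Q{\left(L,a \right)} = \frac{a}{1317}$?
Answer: $- \frac{555692318888}{439} \approx -1.2658 \cdot 10^{9}$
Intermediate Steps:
$Q{\left(L,a \right)} = \frac{a}{1317}$ ($Q{\left(L,a \right)} = a \frac{1}{1317} = \frac{a}{1317}$)
$x{\left(h \right)} = -969 - h$
$-2985434 + \left(-821909 + x{\left(376 \right)}\right) \left(T{\left(-1474,-934 \right)} + Q{\left(285,-69 \right)}\right) = -2985434 + \left(-821909 - 1345\right) \left(1534 + \frac{1}{1317} \left(-69\right)\right) = -2985434 + \left(-821909 - 1345\right) \left(1534 - \frac{23}{439}\right) = -2985434 + \left(-821909 - 1345\right) \frac{673403}{439} = -2985434 - \frac{554381713362}{439} = - \frac{555692318888}{439}$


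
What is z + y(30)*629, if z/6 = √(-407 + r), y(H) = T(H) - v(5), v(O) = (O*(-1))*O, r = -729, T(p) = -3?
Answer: 13838 + 24*I*√71 ≈ 13838.0 + 202.23*I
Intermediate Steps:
v(O) = -O² (v(O) = (-O)*O = -O²)
y(H) = 22 (y(H) = -3 - (-1)*5² = -3 - (-1)*25 = -3 - 1*(-25) = -3 + 25 = 22)
z = 24*I*√71 (z = 6*√(-407 - 729) = 6*√(-1136) = 6*(4*I*√71) = 24*I*√71 ≈ 202.23*I)
z + y(30)*629 = 24*I*√71 + 22*629 = 24*I*√71 + 13838 = 13838 + 24*I*√71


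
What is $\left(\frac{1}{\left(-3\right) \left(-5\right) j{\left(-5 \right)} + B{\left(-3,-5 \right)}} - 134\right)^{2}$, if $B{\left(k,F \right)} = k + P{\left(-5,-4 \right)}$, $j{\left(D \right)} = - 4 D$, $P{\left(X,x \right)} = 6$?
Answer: $\frac{1648441201}{91809} \approx 17955.0$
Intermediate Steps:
$B{\left(k,F \right)} = 6 + k$ ($B{\left(k,F \right)} = k + 6 = 6 + k$)
$\left(\frac{1}{\left(-3\right) \left(-5\right) j{\left(-5 \right)} + B{\left(-3,-5 \right)}} - 134\right)^{2} = \left(\frac{1}{\left(-3\right) \left(-5\right) \left(\left(-4\right) \left(-5\right)\right) + \left(6 - 3\right)} - 134\right)^{2} = \left(\frac{1}{15 \cdot 20 + 3} - 134\right)^{2} = \left(\frac{1}{300 + 3} - 134\right)^{2} = \left(\frac{1}{303} - 134\right)^{2} = \left(- \frac{40601}{303}\right)^{2} = \frac{1648441201}{91809}$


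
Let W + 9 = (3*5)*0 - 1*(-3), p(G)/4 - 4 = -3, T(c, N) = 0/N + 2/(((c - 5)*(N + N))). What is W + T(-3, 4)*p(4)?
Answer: -49/8 ≈ -6.1250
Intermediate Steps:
T(c, N) = 1/(N*(-5 + c)) (T(c, N) = 0 + 2/(((-5 + c)*(2*N))) = 0 + 2/((2*N*(-5 + c))) = 0 + 2*(1/(2*N*(-5 + c))) = 0 + 1/(N*(-5 + c)) = 1/(N*(-5 + c)))
p(G) = 4 (p(G) = 16 + 4*(-3) = 16 - 12 = 4)
W = -6 (W = -9 + ((3*5)*0 - 1*(-3)) = -9 + (15*0 + 3) = -9 + (0 + 3) = -9 + 3 = -6)
W + T(-3, 4)*p(4) = -6 + (1/(4*(-5 - 3)))*4 = -6 + ((1/4)/(-8))*4 = -6 + ((1/4)*(-1/8))*4 = -6 - 1/32*4 = -6 - 1/8 = -49/8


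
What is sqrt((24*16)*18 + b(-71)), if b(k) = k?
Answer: sqrt(6841) ≈ 82.710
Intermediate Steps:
sqrt((24*16)*18 + b(-71)) = sqrt((24*16)*18 - 71) = sqrt(384*18 - 71) = sqrt(6912 - 71) = sqrt(6841)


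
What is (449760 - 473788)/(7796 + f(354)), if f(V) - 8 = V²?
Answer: -6007/33280 ≈ -0.18050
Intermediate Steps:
f(V) = 8 + V²
(449760 - 473788)/(7796 + f(354)) = (449760 - 473788)/(7796 + (8 + 354²)) = -24028/(7796 + (8 + 125316)) = -24028/(7796 + 125324) = -24028/133120 = -24028*1/133120 = -6007/33280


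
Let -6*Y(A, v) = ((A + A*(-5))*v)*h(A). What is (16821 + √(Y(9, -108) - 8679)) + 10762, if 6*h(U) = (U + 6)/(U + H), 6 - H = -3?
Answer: 27583 + I*√8769 ≈ 27583.0 + 93.643*I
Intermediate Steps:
H = 9 (H = 6 - 1*(-3) = 6 + 3 = 9)
h(U) = (6 + U)/(6*(9 + U)) (h(U) = ((U + 6)/(U + 9))/6 = ((6 + U)/(9 + U))/6 = (6 + U)/(6*(9 + U)))
Y(A, v) = A*v*(6 + A)/(9*(9 + A)) (Y(A, v) = -(A + A*(-5))*v*(6 + A)/(6*(9 + A))/6 = -(A - 5*A)*v*(6 + A)/(6*(9 + A))/6 = -(-4*A)*v*(6 + A)/(6*(9 + A))/6 = -(-4*A*v)*(6 + A)/(6*(9 + A))/6 = -(-1)*A*v*(6 + A)/(9*(9 + A)) = A*v*(6 + A)/(9*(9 + A)))
(16821 + √(Y(9, -108) - 8679)) + 10762 = (16821 + √((⅑)*9*(-108)*(6 + 9)/(9 + 9) - 8679)) + 10762 = (16821 + √((⅑)*9*(-108)*15/18 - 8679)) + 10762 = (16821 + √((⅑)*9*(-108)*(1/18)*15 - 8679)) + 10762 = (16821 + √(-90 - 8679)) + 10762 = (16821 + √(-8769)) + 10762 = (16821 + I*√8769) + 10762 = 27583 + I*√8769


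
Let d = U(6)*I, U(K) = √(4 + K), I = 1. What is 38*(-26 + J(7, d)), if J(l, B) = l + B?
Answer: -722 + 38*√10 ≈ -601.83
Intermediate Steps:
d = √10 (d = √(4 + 6)*1 = √10*1 = √10 ≈ 3.1623)
J(l, B) = B + l
38*(-26 + J(7, d)) = 38*(-26 + (√10 + 7)) = 38*(-26 + (7 + √10)) = 38*(-19 + √10) = -722 + 38*√10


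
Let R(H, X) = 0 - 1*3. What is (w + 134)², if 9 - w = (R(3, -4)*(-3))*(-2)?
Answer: 25921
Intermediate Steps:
R(H, X) = -3 (R(H, X) = 0 - 3 = -3)
w = 27 (w = 9 - (-3*(-3))*(-2) = 9 - 9*(-2) = 9 - 1*(-18) = 9 + 18 = 27)
(w + 134)² = (27 + 134)² = 161² = 25921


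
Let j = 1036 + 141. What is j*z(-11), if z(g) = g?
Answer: -12947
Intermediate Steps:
j = 1177
j*z(-11) = 1177*(-11) = -12947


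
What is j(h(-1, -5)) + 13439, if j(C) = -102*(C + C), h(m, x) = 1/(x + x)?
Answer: 67297/5 ≈ 13459.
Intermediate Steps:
h(m, x) = 1/(2*x)
j(C) = -204*C
j(h(-1, -5)) + 13439 = -102/(-5) + 13439 = -102*(-1)/5 + 13439 = -204*(-1/10) + 13439 = 102/5 + 13439 = 67297/5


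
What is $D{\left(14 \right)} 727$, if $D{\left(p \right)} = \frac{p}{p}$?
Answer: $727$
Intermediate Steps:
$D{\left(p \right)} = 1$
$D{\left(14 \right)} 727 = 1 \cdot 727 = 727$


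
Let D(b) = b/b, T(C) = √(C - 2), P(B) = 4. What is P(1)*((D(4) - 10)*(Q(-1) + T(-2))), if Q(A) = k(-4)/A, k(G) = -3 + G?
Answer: -252 - 72*I ≈ -252.0 - 72.0*I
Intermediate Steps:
Q(A) = -7/A (Q(A) = (-3 - 4)/A = -7/A)
T(C) = √(-2 + C)
D(b) = 1
P(1)*((D(4) - 10)*(Q(-1) + T(-2))) = 4*((1 - 10)*(-7/(-1) + √(-2 - 2))) = 4*(-9*(-7*(-1) + √(-4))) = 4*(-9*(7 + 2*I)) = 4*(-63 - 18*I) = -252 - 72*I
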